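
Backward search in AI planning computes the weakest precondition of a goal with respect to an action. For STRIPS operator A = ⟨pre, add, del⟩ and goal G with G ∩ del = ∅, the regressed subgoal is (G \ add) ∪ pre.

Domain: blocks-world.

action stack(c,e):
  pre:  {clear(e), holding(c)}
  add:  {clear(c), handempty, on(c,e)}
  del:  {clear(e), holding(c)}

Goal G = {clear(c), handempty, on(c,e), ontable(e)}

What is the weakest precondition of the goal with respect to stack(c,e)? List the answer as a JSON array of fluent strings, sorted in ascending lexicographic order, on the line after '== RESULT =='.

Regress:
  G ∩ del = {}  (empty — regression defined)
  G \ add = {clear(c), handempty, on(c,e), ontable(e)} \ {clear(c), handempty, on(c,e)} = {ontable(e)}
  ∪ pre   = {ontable(e)} ∪ {clear(e), holding(c)}
          = {clear(e), holding(c), ontable(e)}

== RESULT ==
["clear(e)", "holding(c)", "ontable(e)"]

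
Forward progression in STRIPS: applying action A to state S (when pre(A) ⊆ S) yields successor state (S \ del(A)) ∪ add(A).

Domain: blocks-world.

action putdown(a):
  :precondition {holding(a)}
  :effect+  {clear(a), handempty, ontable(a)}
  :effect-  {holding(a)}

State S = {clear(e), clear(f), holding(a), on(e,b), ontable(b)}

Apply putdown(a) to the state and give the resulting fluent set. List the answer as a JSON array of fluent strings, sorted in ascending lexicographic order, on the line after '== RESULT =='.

Progress:
  pre ⊆ S: {holding(a)} ⊆ S  — applicable
  S \ del = {clear(e), clear(f), on(e,b), ontable(b)}
  ∪ add   = {clear(a), clear(e), clear(f), handempty, on(e,b), ontable(a), ontable(b)}

== RESULT ==
["clear(a)", "clear(e)", "clear(f)", "handempty", "on(e,b)", "ontable(a)", "ontable(b)"]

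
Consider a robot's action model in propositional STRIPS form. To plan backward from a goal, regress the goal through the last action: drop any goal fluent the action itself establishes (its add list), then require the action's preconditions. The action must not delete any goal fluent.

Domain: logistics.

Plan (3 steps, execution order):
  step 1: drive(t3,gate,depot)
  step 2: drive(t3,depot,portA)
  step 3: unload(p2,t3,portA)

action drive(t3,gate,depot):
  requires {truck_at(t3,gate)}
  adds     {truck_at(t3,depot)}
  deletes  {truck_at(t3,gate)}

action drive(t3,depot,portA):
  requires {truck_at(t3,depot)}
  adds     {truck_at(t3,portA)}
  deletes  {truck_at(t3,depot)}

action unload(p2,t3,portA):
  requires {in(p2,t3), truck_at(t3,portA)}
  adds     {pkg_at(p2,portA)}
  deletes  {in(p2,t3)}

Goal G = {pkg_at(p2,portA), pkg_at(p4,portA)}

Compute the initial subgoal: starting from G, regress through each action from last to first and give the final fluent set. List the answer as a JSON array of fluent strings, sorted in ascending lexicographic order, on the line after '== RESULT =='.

Regress step by step:
  through step 3 (unload(p2,t3,portA)): drop {pkg_at(p2,portA)}, keep {pkg_at(p4,portA)}, require {in(p2,t3), truck_at(t3,portA)}
    → {in(p2,t3), pkg_at(p4,portA), truck_at(t3,portA)}
  through step 2 (drive(t3,depot,portA)): drop {truck_at(t3,portA)}, keep {in(p2,t3), pkg_at(p4,portA)}, require {truck_at(t3,depot)}
    → {in(p2,t3), pkg_at(p4,portA), truck_at(t3,depot)}
  through step 1 (drive(t3,gate,depot)): drop {truck_at(t3,depot)}, keep {in(p2,t3), pkg_at(p4,portA)}, require {truck_at(t3,gate)}
    → {in(p2,t3), pkg_at(p4,portA), truck_at(t3,gate)}

== RESULT ==
["in(p2,t3)", "pkg_at(p4,portA)", "truck_at(t3,gate)"]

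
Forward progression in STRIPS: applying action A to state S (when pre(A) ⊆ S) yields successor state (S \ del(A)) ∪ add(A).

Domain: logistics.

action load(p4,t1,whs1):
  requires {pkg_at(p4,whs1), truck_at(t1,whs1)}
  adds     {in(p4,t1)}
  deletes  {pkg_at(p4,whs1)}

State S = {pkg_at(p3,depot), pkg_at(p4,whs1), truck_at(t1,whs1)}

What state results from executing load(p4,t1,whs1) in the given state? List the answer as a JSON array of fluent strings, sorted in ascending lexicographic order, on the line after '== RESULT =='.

Compute (S \ del) ∪ add:
  pre ⊆ S: {pkg_at(p4,whs1), truck_at(t1,whs1)} ⊆ S  — applicable
  S \ del = {pkg_at(p3,depot), truck_at(t1,whs1)}
  ∪ add   = {in(p4,t1), pkg_at(p3,depot), truck_at(t1,whs1)}

== RESULT ==
["in(p4,t1)", "pkg_at(p3,depot)", "truck_at(t1,whs1)"]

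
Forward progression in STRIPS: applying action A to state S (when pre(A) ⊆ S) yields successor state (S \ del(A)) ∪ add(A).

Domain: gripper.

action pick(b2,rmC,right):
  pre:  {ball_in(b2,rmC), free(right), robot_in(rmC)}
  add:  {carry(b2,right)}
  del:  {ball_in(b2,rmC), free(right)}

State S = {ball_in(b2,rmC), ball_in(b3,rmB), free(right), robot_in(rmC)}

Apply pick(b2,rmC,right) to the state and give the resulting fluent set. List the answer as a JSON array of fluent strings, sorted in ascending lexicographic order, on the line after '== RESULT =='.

Compute (S \ del) ∪ add:
  pre ⊆ S: {ball_in(b2,rmC), free(right), robot_in(rmC)} ⊆ S  — applicable
  S \ del = {ball_in(b3,rmB), robot_in(rmC)}
  ∪ add   = {ball_in(b3,rmB), carry(b2,right), robot_in(rmC)}

== RESULT ==
["ball_in(b3,rmB)", "carry(b2,right)", "robot_in(rmC)"]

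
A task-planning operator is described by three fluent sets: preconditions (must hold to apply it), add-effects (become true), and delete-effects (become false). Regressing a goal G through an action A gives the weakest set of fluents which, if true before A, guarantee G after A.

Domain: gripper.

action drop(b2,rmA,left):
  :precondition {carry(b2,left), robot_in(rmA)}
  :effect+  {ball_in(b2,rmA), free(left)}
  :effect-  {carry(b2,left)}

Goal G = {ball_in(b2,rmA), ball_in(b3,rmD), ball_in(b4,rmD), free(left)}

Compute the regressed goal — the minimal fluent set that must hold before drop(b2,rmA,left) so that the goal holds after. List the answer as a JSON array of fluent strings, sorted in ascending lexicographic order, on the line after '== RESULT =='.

Compute (G \ add) ∪ pre:
  G ∩ del = {}  (empty — regression defined)
  G \ add = {ball_in(b2,rmA), ball_in(b3,rmD), ball_in(b4,rmD), free(left)} \ {ball_in(b2,rmA), free(left)} = {ball_in(b3,rmD), ball_in(b4,rmD)}
  ∪ pre   = {ball_in(b3,rmD), ball_in(b4,rmD)} ∪ {carry(b2,left), robot_in(rmA)}
          = {ball_in(b3,rmD), ball_in(b4,rmD), carry(b2,left), robot_in(rmA)}

== RESULT ==
["ball_in(b3,rmD)", "ball_in(b4,rmD)", "carry(b2,left)", "robot_in(rmA)"]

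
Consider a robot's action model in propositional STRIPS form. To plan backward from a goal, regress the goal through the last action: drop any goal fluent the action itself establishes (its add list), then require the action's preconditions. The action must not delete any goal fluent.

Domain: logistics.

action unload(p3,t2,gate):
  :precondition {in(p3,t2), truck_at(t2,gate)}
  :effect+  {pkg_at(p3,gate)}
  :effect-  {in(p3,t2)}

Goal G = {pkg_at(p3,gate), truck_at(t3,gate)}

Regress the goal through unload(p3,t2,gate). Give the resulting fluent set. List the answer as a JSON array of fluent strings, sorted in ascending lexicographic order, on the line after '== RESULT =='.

Compute (G \ add) ∪ pre:
  G ∩ del = {}  (empty — regression defined)
  G \ add = {pkg_at(p3,gate), truck_at(t3,gate)} \ {pkg_at(p3,gate)} = {truck_at(t3,gate)}
  ∪ pre   = {truck_at(t3,gate)} ∪ {in(p3,t2), truck_at(t2,gate)}
          = {in(p3,t2), truck_at(t2,gate), truck_at(t3,gate)}

== RESULT ==
["in(p3,t2)", "truck_at(t2,gate)", "truck_at(t3,gate)"]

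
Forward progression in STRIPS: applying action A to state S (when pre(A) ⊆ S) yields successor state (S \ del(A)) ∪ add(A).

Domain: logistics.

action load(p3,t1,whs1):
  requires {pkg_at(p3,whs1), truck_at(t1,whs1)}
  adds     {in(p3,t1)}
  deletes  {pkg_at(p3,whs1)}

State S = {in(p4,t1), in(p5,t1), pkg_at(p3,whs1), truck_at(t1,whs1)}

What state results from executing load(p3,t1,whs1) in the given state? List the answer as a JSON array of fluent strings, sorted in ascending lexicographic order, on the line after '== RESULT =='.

Compute (S \ del) ∪ add:
  pre ⊆ S: {pkg_at(p3,whs1), truck_at(t1,whs1)} ⊆ S  — applicable
  S \ del = {in(p4,t1), in(p5,t1), truck_at(t1,whs1)}
  ∪ add   = {in(p3,t1), in(p4,t1), in(p5,t1), truck_at(t1,whs1)}

== RESULT ==
["in(p3,t1)", "in(p4,t1)", "in(p5,t1)", "truck_at(t1,whs1)"]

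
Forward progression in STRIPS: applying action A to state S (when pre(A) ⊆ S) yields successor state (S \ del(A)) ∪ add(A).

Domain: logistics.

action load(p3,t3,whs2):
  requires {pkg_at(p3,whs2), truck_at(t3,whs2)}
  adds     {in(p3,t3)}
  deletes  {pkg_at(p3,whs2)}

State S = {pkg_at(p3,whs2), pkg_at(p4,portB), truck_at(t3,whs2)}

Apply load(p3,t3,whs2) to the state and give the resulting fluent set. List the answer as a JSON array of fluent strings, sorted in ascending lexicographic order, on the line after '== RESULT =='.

Compute (S \ del) ∪ add:
  pre ⊆ S: {pkg_at(p3,whs2), truck_at(t3,whs2)} ⊆ S  — applicable
  S \ del = {pkg_at(p4,portB), truck_at(t3,whs2)}
  ∪ add   = {in(p3,t3), pkg_at(p4,portB), truck_at(t3,whs2)}

== RESULT ==
["in(p3,t3)", "pkg_at(p4,portB)", "truck_at(t3,whs2)"]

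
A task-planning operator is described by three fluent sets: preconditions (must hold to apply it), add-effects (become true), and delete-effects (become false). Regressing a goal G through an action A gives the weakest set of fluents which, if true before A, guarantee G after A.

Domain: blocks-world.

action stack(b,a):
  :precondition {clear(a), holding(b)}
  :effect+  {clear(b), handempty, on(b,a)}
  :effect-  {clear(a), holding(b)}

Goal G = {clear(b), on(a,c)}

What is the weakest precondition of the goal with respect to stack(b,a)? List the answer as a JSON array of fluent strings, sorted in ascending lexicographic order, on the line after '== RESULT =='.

Compute (G \ add) ∪ pre:
  G ∩ del = {}  (empty — regression defined)
  G \ add = {clear(b), on(a,c)} \ {clear(b), handempty, on(b,a)} = {on(a,c)}
  ∪ pre   = {on(a,c)} ∪ {clear(a), holding(b)}
          = {clear(a), holding(b), on(a,c)}

== RESULT ==
["clear(a)", "holding(b)", "on(a,c)"]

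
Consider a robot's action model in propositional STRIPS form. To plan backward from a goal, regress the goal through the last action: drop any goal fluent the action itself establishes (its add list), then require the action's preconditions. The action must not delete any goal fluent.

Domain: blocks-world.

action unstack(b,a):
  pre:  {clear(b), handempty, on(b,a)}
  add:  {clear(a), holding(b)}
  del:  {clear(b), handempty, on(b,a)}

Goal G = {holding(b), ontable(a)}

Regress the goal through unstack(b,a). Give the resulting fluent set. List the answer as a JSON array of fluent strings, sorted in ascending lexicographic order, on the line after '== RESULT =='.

Compute (G \ add) ∪ pre:
  G ∩ del = {}  (empty — regression defined)
  G \ add = {holding(b), ontable(a)} \ {clear(a), holding(b)} = {ontable(a)}
  ∪ pre   = {ontable(a)} ∪ {clear(b), handempty, on(b,a)}
          = {clear(b), handempty, on(b,a), ontable(a)}

== RESULT ==
["clear(b)", "handempty", "on(b,a)", "ontable(a)"]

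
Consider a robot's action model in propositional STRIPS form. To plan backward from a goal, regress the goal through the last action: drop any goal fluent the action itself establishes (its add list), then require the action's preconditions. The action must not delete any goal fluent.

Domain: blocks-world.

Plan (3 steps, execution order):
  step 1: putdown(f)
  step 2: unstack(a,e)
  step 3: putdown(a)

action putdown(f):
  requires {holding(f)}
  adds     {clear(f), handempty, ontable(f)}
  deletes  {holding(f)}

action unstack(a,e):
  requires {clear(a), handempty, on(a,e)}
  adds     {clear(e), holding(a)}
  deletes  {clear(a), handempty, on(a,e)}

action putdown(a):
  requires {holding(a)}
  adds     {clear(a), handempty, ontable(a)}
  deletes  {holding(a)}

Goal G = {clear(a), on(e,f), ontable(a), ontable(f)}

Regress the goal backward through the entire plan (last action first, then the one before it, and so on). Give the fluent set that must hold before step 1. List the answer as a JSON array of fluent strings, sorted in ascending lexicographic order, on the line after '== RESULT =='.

Work backward from the goal:
  through step 3 (putdown(a)): drop {clear(a), ontable(a)}, keep {on(e,f), ontable(f)}, require {holding(a)}
    → {holding(a), on(e,f), ontable(f)}
  through step 2 (unstack(a,e)): drop {holding(a)}, keep {on(e,f), ontable(f)}, require {clear(a), handempty, on(a,e)}
    → {clear(a), handempty, on(a,e), on(e,f), ontable(f)}
  through step 1 (putdown(f)): drop {handempty, ontable(f)}, keep {clear(a), on(a,e), on(e,f)}, require {holding(f)}
    → {clear(a), holding(f), on(a,e), on(e,f)}

== RESULT ==
["clear(a)", "holding(f)", "on(a,e)", "on(e,f)"]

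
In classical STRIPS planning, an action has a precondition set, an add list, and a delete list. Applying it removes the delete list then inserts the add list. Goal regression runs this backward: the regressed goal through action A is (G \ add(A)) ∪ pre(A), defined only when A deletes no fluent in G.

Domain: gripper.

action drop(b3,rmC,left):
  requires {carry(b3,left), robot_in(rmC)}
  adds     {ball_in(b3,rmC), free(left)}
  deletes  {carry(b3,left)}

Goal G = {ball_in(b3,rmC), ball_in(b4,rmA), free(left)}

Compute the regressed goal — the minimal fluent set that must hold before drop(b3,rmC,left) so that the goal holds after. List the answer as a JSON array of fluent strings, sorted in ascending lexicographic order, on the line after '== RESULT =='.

Regress:
  G ∩ del = {}  (empty — regression defined)
  G \ add = {ball_in(b3,rmC), ball_in(b4,rmA), free(left)} \ {ball_in(b3,rmC), free(left)} = {ball_in(b4,rmA)}
  ∪ pre   = {ball_in(b4,rmA)} ∪ {carry(b3,left), robot_in(rmC)}
          = {ball_in(b4,rmA), carry(b3,left), robot_in(rmC)}

== RESULT ==
["ball_in(b4,rmA)", "carry(b3,left)", "robot_in(rmC)"]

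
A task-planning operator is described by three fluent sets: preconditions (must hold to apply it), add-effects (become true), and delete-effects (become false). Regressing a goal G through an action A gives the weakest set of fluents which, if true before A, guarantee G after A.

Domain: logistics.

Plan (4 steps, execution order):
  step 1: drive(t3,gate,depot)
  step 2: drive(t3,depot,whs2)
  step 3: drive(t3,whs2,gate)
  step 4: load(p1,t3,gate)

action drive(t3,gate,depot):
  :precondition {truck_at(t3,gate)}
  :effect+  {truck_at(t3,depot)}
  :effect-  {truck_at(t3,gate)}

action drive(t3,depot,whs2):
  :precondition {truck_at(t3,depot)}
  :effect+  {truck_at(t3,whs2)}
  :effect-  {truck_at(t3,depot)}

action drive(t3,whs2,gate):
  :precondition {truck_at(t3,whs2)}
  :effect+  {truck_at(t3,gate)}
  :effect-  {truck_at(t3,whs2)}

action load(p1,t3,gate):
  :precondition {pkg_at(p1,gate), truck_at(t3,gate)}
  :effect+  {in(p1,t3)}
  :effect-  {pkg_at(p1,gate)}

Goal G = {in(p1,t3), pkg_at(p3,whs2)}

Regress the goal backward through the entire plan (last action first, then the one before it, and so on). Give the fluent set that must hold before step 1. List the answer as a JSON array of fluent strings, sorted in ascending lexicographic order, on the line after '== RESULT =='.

Regress step by step:
  through step 4 (load(p1,t3,gate)): drop {in(p1,t3)}, keep {pkg_at(p3,whs2)}, require {pkg_at(p1,gate), truck_at(t3,gate)}
    → {pkg_at(p1,gate), pkg_at(p3,whs2), truck_at(t3,gate)}
  through step 3 (drive(t3,whs2,gate)): drop {truck_at(t3,gate)}, keep {pkg_at(p1,gate), pkg_at(p3,whs2)}, require {truck_at(t3,whs2)}
    → {pkg_at(p1,gate), pkg_at(p3,whs2), truck_at(t3,whs2)}
  through step 2 (drive(t3,depot,whs2)): drop {truck_at(t3,whs2)}, keep {pkg_at(p1,gate), pkg_at(p3,whs2)}, require {truck_at(t3,depot)}
    → {pkg_at(p1,gate), pkg_at(p3,whs2), truck_at(t3,depot)}
  through step 1 (drive(t3,gate,depot)): drop {truck_at(t3,depot)}, keep {pkg_at(p1,gate), pkg_at(p3,whs2)}, require {truck_at(t3,gate)}
    → {pkg_at(p1,gate), pkg_at(p3,whs2), truck_at(t3,gate)}

== RESULT ==
["pkg_at(p1,gate)", "pkg_at(p3,whs2)", "truck_at(t3,gate)"]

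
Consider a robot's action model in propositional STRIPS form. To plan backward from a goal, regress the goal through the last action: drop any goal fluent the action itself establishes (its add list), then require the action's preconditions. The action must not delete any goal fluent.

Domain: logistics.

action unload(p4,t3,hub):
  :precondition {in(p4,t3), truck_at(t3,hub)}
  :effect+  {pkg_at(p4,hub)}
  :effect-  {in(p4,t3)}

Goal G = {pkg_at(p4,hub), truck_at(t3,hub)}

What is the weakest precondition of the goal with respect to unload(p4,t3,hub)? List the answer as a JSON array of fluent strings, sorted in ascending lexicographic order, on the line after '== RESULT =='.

Compute (G \ add) ∪ pre:
  G ∩ del = {}  (empty — regression defined)
  G \ add = {pkg_at(p4,hub), truck_at(t3,hub)} \ {pkg_at(p4,hub)} = {truck_at(t3,hub)}
  ∪ pre   = {truck_at(t3,hub)} ∪ {in(p4,t3), truck_at(t3,hub)}
          = {in(p4,t3), truck_at(t3,hub)}

== RESULT ==
["in(p4,t3)", "truck_at(t3,hub)"]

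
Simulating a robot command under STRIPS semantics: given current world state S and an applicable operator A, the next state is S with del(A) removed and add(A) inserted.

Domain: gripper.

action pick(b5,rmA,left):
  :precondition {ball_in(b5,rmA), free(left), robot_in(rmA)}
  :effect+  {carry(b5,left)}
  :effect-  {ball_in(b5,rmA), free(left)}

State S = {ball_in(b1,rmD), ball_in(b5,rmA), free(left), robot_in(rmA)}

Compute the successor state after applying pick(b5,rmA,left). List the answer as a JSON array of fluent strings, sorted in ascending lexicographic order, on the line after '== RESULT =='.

Progress:
  pre ⊆ S: {ball_in(b5,rmA), free(left), robot_in(rmA)} ⊆ S  — applicable
  S \ del = {ball_in(b1,rmD), robot_in(rmA)}
  ∪ add   = {ball_in(b1,rmD), carry(b5,left), robot_in(rmA)}

== RESULT ==
["ball_in(b1,rmD)", "carry(b5,left)", "robot_in(rmA)"]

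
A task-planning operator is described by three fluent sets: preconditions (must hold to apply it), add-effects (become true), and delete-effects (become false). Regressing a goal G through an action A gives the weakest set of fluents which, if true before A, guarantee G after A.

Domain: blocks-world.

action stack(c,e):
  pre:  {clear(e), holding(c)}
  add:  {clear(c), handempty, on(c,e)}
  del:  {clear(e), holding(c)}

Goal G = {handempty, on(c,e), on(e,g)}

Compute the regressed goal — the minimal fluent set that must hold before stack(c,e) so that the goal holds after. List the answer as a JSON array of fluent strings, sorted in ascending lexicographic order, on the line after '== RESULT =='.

Regress:
  G ∩ del = {}  (empty — regression defined)
  G \ add = {handempty, on(c,e), on(e,g)} \ {clear(c), handempty, on(c,e)} = {on(e,g)}
  ∪ pre   = {on(e,g)} ∪ {clear(e), holding(c)}
          = {clear(e), holding(c), on(e,g)}

== RESULT ==
["clear(e)", "holding(c)", "on(e,g)"]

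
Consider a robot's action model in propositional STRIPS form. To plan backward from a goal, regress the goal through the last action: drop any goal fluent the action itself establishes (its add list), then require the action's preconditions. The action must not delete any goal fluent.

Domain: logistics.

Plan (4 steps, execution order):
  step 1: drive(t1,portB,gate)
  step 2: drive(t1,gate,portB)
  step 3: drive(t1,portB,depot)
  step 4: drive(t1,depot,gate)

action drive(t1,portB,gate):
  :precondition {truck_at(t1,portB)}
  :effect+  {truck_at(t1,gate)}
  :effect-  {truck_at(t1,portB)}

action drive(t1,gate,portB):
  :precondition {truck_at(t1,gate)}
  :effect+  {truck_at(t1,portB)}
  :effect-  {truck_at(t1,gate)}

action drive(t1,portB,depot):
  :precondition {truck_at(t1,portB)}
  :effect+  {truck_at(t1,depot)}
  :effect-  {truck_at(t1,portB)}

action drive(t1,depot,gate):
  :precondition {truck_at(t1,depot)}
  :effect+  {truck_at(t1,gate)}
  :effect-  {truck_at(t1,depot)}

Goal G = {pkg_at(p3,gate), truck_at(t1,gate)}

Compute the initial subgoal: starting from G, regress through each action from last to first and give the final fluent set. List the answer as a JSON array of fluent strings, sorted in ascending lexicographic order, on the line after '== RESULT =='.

Work backward from the goal:
  through step 4 (drive(t1,depot,gate)): drop {truck_at(t1,gate)}, keep {pkg_at(p3,gate)}, require {truck_at(t1,depot)}
    → {pkg_at(p3,gate), truck_at(t1,depot)}
  through step 3 (drive(t1,portB,depot)): drop {truck_at(t1,depot)}, keep {pkg_at(p3,gate)}, require {truck_at(t1,portB)}
    → {pkg_at(p3,gate), truck_at(t1,portB)}
  through step 2 (drive(t1,gate,portB)): drop {truck_at(t1,portB)}, keep {pkg_at(p3,gate)}, require {truck_at(t1,gate)}
    → {pkg_at(p3,gate), truck_at(t1,gate)}
  through step 1 (drive(t1,portB,gate)): drop {truck_at(t1,gate)}, keep {pkg_at(p3,gate)}, require {truck_at(t1,portB)}
    → {pkg_at(p3,gate), truck_at(t1,portB)}

== RESULT ==
["pkg_at(p3,gate)", "truck_at(t1,portB)"]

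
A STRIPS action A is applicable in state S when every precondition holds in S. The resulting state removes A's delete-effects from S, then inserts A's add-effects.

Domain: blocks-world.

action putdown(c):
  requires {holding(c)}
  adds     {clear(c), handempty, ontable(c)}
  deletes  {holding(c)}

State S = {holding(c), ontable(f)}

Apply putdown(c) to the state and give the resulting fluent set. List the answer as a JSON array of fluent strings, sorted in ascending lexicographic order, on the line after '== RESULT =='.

Progress:
  pre ⊆ S: {holding(c)} ⊆ S  — applicable
  S \ del = {ontable(f)}
  ∪ add   = {clear(c), handempty, ontable(c), ontable(f)}

== RESULT ==
["clear(c)", "handempty", "ontable(c)", "ontable(f)"]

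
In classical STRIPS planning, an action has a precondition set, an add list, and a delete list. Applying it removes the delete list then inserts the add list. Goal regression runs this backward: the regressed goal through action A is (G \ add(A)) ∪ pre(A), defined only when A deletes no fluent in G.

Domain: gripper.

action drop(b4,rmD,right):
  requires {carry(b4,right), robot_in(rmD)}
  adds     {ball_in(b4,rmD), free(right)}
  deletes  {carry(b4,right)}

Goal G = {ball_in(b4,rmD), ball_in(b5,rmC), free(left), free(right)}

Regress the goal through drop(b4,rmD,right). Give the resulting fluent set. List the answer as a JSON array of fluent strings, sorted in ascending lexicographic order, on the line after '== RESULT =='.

Regress:
  G ∩ del = {}  (empty — regression defined)
  G \ add = {ball_in(b4,rmD), ball_in(b5,rmC), free(left), free(right)} \ {ball_in(b4,rmD), free(right)} = {ball_in(b5,rmC), free(left)}
  ∪ pre   = {ball_in(b5,rmC), free(left)} ∪ {carry(b4,right), robot_in(rmD)}
          = {ball_in(b5,rmC), carry(b4,right), free(left), robot_in(rmD)}

== RESULT ==
["ball_in(b5,rmC)", "carry(b4,right)", "free(left)", "robot_in(rmD)"]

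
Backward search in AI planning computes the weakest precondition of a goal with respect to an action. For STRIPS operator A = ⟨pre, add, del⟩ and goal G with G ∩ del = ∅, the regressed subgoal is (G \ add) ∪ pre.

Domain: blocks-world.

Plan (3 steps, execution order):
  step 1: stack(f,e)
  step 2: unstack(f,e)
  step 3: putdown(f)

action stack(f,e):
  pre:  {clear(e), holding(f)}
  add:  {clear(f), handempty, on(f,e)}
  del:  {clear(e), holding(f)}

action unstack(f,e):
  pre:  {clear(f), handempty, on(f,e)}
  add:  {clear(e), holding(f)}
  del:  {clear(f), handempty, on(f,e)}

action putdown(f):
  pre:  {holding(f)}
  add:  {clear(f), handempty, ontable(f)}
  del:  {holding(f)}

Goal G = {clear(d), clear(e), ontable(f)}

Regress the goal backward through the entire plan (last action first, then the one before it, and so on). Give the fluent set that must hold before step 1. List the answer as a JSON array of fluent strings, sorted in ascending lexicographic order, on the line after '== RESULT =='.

Regress step by step:
  through step 3 (putdown(f)): drop {ontable(f)}, keep {clear(d), clear(e)}, require {holding(f)}
    → {clear(d), clear(e), holding(f)}
  through step 2 (unstack(f,e)): drop {clear(e), holding(f)}, keep {clear(d)}, require {clear(f), handempty, on(f,e)}
    → {clear(d), clear(f), handempty, on(f,e)}
  through step 1 (stack(f,e)): drop {clear(f), handempty, on(f,e)}, keep {clear(d)}, require {clear(e), holding(f)}
    → {clear(d), clear(e), holding(f)}

== RESULT ==
["clear(d)", "clear(e)", "holding(f)"]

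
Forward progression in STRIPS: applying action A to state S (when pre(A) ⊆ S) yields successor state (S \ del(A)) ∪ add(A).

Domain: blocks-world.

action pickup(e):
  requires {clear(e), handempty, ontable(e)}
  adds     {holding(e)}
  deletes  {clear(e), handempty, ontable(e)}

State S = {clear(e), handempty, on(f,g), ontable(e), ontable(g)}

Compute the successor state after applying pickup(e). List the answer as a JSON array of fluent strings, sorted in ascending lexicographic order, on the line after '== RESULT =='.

Compute (S \ del) ∪ add:
  pre ⊆ S: {clear(e), handempty, ontable(e)} ⊆ S  — applicable
  S \ del = {on(f,g), ontable(g)}
  ∪ add   = {holding(e), on(f,g), ontable(g)}

== RESULT ==
["holding(e)", "on(f,g)", "ontable(g)"]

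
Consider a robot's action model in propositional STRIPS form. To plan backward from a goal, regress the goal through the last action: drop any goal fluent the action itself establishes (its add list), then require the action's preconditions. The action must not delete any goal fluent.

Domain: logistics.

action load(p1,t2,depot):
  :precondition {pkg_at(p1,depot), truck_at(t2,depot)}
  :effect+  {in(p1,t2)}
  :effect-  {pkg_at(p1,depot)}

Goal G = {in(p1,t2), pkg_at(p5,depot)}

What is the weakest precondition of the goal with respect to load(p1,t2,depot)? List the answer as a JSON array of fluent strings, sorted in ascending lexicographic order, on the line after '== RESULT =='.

Regress:
  G ∩ del = {}  (empty — regression defined)
  G \ add = {in(p1,t2), pkg_at(p5,depot)} \ {in(p1,t2)} = {pkg_at(p5,depot)}
  ∪ pre   = {pkg_at(p5,depot)} ∪ {pkg_at(p1,depot), truck_at(t2,depot)}
          = {pkg_at(p1,depot), pkg_at(p5,depot), truck_at(t2,depot)}

== RESULT ==
["pkg_at(p1,depot)", "pkg_at(p5,depot)", "truck_at(t2,depot)"]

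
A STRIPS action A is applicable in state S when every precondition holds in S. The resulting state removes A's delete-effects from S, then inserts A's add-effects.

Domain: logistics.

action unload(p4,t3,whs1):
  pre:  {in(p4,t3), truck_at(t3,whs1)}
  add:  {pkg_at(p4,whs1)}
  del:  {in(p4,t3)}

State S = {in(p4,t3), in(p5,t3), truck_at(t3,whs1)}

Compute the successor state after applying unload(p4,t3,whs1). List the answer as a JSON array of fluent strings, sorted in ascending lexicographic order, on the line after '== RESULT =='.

Compute (S \ del) ∪ add:
  pre ⊆ S: {in(p4,t3), truck_at(t3,whs1)} ⊆ S  — applicable
  S \ del = {in(p5,t3), truck_at(t3,whs1)}
  ∪ add   = {in(p5,t3), pkg_at(p4,whs1), truck_at(t3,whs1)}

== RESULT ==
["in(p5,t3)", "pkg_at(p4,whs1)", "truck_at(t3,whs1)"]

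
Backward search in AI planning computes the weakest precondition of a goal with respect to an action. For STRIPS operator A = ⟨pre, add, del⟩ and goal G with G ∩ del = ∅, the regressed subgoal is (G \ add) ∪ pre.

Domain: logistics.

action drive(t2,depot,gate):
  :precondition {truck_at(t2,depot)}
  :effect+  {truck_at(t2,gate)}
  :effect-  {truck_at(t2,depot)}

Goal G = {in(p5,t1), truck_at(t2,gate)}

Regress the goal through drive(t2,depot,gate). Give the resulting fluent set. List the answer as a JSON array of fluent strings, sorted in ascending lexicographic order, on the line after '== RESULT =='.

Compute (G \ add) ∪ pre:
  G ∩ del = {}  (empty — regression defined)
  G \ add = {in(p5,t1), truck_at(t2,gate)} \ {truck_at(t2,gate)} = {in(p5,t1)}
  ∪ pre   = {in(p5,t1)} ∪ {truck_at(t2,depot)}
          = {in(p5,t1), truck_at(t2,depot)}

== RESULT ==
["in(p5,t1)", "truck_at(t2,depot)"]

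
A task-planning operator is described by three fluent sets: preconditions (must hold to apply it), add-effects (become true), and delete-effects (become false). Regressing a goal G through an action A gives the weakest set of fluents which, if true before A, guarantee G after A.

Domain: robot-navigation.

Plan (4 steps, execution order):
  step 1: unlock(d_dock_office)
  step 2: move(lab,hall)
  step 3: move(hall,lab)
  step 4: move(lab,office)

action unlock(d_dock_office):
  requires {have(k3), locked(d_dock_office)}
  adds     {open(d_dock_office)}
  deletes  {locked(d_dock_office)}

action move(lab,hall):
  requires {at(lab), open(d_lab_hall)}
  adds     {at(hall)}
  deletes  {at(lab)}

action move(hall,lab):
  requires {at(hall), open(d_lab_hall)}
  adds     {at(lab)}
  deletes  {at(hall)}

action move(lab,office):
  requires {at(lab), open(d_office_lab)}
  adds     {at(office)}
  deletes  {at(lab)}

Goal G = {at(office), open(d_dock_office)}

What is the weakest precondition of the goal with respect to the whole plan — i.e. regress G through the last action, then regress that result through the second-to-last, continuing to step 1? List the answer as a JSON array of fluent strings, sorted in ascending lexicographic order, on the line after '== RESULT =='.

Regress step by step:
  through step 4 (move(lab,office)): drop {at(office)}, keep {open(d_dock_office)}, require {at(lab), open(d_office_lab)}
    → {at(lab), open(d_dock_office), open(d_office_lab)}
  through step 3 (move(hall,lab)): drop {at(lab)}, keep {open(d_dock_office), open(d_office_lab)}, require {at(hall), open(d_lab_hall)}
    → {at(hall), open(d_dock_office), open(d_lab_hall), open(d_office_lab)}
  through step 2 (move(lab,hall)): drop {at(hall)}, keep {open(d_dock_office), open(d_lab_hall), open(d_office_lab)}, require {at(lab), open(d_lab_hall)}
    → {at(lab), open(d_dock_office), open(d_lab_hall), open(d_office_lab)}
  through step 1 (unlock(d_dock_office)): drop {open(d_dock_office)}, keep {at(lab), open(d_lab_hall), open(d_office_lab)}, require {have(k3), locked(d_dock_office)}
    → {at(lab), have(k3), locked(d_dock_office), open(d_lab_hall), open(d_office_lab)}

== RESULT ==
["at(lab)", "have(k3)", "locked(d_dock_office)", "open(d_lab_hall)", "open(d_office_lab)"]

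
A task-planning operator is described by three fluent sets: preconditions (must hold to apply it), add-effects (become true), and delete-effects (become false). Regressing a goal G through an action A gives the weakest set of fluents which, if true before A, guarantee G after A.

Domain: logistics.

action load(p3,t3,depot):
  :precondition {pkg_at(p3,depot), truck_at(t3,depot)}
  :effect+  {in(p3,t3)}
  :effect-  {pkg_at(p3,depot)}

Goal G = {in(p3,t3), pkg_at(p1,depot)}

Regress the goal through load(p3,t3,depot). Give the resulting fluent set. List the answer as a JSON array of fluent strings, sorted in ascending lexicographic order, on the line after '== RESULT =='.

Regress:
  G ∩ del = {}  (empty — regression defined)
  G \ add = {in(p3,t3), pkg_at(p1,depot)} \ {in(p3,t3)} = {pkg_at(p1,depot)}
  ∪ pre   = {pkg_at(p1,depot)} ∪ {pkg_at(p3,depot), truck_at(t3,depot)}
          = {pkg_at(p1,depot), pkg_at(p3,depot), truck_at(t3,depot)}

== RESULT ==
["pkg_at(p1,depot)", "pkg_at(p3,depot)", "truck_at(t3,depot)"]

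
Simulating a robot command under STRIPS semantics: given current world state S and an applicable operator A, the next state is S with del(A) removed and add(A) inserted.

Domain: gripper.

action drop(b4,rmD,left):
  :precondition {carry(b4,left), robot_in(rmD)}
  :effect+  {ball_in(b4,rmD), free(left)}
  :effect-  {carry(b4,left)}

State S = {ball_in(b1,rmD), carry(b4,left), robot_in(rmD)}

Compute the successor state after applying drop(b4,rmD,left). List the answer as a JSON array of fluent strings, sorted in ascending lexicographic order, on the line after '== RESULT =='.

Compute (S \ del) ∪ add:
  pre ⊆ S: {carry(b4,left), robot_in(rmD)} ⊆ S  — applicable
  S \ del = {ball_in(b1,rmD), robot_in(rmD)}
  ∪ add   = {ball_in(b1,rmD), ball_in(b4,rmD), free(left), robot_in(rmD)}

== RESULT ==
["ball_in(b1,rmD)", "ball_in(b4,rmD)", "free(left)", "robot_in(rmD)"]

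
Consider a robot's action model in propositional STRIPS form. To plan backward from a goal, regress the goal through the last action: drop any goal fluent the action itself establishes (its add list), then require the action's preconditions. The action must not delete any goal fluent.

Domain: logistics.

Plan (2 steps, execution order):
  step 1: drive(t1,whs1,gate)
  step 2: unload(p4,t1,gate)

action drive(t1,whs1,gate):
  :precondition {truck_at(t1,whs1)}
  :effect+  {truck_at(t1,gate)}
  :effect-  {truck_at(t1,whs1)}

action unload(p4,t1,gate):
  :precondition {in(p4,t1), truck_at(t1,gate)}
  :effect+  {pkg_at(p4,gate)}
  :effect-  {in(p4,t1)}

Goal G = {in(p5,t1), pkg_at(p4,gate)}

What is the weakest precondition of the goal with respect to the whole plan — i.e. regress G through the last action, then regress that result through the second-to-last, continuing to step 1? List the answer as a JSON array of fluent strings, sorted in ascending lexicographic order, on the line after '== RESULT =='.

Work backward from the goal:
  through step 2 (unload(p4,t1,gate)): drop {pkg_at(p4,gate)}, keep {in(p5,t1)}, require {in(p4,t1), truck_at(t1,gate)}
    → {in(p4,t1), in(p5,t1), truck_at(t1,gate)}
  through step 1 (drive(t1,whs1,gate)): drop {truck_at(t1,gate)}, keep {in(p4,t1), in(p5,t1)}, require {truck_at(t1,whs1)}
    → {in(p4,t1), in(p5,t1), truck_at(t1,whs1)}

== RESULT ==
["in(p4,t1)", "in(p5,t1)", "truck_at(t1,whs1)"]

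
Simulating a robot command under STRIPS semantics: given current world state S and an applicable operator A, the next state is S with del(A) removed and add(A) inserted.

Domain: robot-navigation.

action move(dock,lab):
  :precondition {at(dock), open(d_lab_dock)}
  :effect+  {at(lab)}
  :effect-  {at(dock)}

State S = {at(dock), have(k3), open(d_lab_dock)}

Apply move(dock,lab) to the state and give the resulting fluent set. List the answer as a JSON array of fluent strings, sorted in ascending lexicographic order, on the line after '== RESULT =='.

Compute (S \ del) ∪ add:
  pre ⊆ S: {at(dock), open(d_lab_dock)} ⊆ S  — applicable
  S \ del = {have(k3), open(d_lab_dock)}
  ∪ add   = {at(lab), have(k3), open(d_lab_dock)}

== RESULT ==
["at(lab)", "have(k3)", "open(d_lab_dock)"]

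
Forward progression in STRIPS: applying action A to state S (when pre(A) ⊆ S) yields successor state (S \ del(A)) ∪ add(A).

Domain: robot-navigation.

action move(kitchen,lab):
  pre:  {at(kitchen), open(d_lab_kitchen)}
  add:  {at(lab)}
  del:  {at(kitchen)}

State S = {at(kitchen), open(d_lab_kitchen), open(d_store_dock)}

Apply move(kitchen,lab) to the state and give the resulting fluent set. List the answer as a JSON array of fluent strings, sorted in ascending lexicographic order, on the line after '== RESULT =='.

Progress:
  pre ⊆ S: {at(kitchen), open(d_lab_kitchen)} ⊆ S  — applicable
  S \ del = {open(d_lab_kitchen), open(d_store_dock)}
  ∪ add   = {at(lab), open(d_lab_kitchen), open(d_store_dock)}

== RESULT ==
["at(lab)", "open(d_lab_kitchen)", "open(d_store_dock)"]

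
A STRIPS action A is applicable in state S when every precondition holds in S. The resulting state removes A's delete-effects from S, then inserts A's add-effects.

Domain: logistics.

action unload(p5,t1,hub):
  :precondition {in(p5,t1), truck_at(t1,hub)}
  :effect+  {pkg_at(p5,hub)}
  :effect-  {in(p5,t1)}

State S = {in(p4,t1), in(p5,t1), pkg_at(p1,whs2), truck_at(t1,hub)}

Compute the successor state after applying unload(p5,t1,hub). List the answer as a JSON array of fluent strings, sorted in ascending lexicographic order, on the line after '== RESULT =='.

Compute (S \ del) ∪ add:
  pre ⊆ S: {in(p5,t1), truck_at(t1,hub)} ⊆ S  — applicable
  S \ del = {in(p4,t1), pkg_at(p1,whs2), truck_at(t1,hub)}
  ∪ add   = {in(p4,t1), pkg_at(p1,whs2), pkg_at(p5,hub), truck_at(t1,hub)}

== RESULT ==
["in(p4,t1)", "pkg_at(p1,whs2)", "pkg_at(p5,hub)", "truck_at(t1,hub)"]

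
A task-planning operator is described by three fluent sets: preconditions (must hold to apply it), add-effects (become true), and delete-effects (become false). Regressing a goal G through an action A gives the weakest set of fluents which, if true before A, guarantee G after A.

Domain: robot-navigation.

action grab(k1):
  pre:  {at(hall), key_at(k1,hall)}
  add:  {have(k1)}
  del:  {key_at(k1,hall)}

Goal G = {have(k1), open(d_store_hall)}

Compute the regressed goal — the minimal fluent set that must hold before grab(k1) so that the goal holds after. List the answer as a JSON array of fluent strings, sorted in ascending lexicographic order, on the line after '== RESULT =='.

Compute (G \ add) ∪ pre:
  G ∩ del = {}  (empty — regression defined)
  G \ add = {have(k1), open(d_store_hall)} \ {have(k1)} = {open(d_store_hall)}
  ∪ pre   = {open(d_store_hall)} ∪ {at(hall), key_at(k1,hall)}
          = {at(hall), key_at(k1,hall), open(d_store_hall)}

== RESULT ==
["at(hall)", "key_at(k1,hall)", "open(d_store_hall)"]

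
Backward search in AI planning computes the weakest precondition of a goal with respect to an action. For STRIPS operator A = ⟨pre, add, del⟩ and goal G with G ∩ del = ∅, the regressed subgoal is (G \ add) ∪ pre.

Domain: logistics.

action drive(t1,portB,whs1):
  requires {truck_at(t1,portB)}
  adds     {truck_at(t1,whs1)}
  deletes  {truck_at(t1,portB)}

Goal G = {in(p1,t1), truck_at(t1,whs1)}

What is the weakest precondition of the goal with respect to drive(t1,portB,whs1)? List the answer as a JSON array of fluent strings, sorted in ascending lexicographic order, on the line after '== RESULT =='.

Regress:
  G ∩ del = {}  (empty — regression defined)
  G \ add = {in(p1,t1), truck_at(t1,whs1)} \ {truck_at(t1,whs1)} = {in(p1,t1)}
  ∪ pre   = {in(p1,t1)} ∪ {truck_at(t1,portB)}
          = {in(p1,t1), truck_at(t1,portB)}

== RESULT ==
["in(p1,t1)", "truck_at(t1,portB)"]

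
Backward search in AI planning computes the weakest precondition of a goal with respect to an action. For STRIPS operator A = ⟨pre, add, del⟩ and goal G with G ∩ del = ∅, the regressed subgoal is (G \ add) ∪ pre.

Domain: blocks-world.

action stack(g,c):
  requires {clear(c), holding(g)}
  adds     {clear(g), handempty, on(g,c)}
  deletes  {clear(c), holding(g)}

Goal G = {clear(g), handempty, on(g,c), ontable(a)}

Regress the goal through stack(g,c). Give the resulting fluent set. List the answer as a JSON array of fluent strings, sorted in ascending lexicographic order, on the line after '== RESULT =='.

Regress:
  G ∩ del = {}  (empty — regression defined)
  G \ add = {clear(g), handempty, on(g,c), ontable(a)} \ {clear(g), handempty, on(g,c)} = {ontable(a)}
  ∪ pre   = {ontable(a)} ∪ {clear(c), holding(g)}
          = {clear(c), holding(g), ontable(a)}

== RESULT ==
["clear(c)", "holding(g)", "ontable(a)"]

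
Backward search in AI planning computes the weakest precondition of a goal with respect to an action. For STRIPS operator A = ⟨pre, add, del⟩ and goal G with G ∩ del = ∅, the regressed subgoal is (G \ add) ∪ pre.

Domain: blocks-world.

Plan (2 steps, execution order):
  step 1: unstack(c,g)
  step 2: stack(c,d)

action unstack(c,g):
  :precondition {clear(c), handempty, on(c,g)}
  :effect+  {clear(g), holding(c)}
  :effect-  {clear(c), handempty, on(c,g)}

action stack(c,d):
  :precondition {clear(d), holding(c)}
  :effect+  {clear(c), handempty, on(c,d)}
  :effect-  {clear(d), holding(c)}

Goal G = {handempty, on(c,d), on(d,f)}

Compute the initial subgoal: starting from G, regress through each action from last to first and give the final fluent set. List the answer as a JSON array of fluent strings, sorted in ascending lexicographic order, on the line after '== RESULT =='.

Work backward from the goal:
  through step 2 (stack(c,d)): drop {handempty, on(c,d)}, keep {on(d,f)}, require {clear(d), holding(c)}
    → {clear(d), holding(c), on(d,f)}
  through step 1 (unstack(c,g)): drop {holding(c)}, keep {clear(d), on(d,f)}, require {clear(c), handempty, on(c,g)}
    → {clear(c), clear(d), handempty, on(c,g), on(d,f)}

== RESULT ==
["clear(c)", "clear(d)", "handempty", "on(c,g)", "on(d,f)"]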